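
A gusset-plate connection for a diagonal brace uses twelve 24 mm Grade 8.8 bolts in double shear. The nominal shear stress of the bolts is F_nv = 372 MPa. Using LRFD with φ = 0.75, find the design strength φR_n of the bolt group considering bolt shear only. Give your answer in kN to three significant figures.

3030 kN

A_b = π × 24² / 4 = 452.4 mm².
R_n = F_nv · A_b · n · n_s = 372 × 452.4 × 12 × 2 / 1000 = 4039 kN.
Design strength φR_n = 0.75 × 4039 = 3030 kN.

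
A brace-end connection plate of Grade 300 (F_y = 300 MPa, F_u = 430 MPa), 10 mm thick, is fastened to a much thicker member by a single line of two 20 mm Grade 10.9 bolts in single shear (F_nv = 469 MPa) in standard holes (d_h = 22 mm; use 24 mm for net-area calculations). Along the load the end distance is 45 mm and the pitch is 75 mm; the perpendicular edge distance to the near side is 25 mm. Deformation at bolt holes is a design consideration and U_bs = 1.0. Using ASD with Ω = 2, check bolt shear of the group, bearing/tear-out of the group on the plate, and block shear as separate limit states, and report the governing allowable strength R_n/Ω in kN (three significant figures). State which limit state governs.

Bolt shear: A_b = π·20²/4 = 314.2 mm²; R_n = 469 × 314.2 × 2 × 1 / 1000 = 294.7 kN → 294.7 / 2 = 147 kN.
Bearing: edge l_c = 34, r_n = 175.4 kN; interior l_c = 53, r_n = 206.4 kN; R_n = 175.4 + 1·206.4 = 381.8 kN → 191 kN.
Block shear: A_gv = 1200, A_nv = 840, A_nt = 130 mm²; R_n = min(0.6F_uA_nv, 0.6F_yA_gv) + U_bs·F_u·A_nt = 271.9 kN → 136 kN.
Block shear governs: 136 kN.

136 kN (block shear governs)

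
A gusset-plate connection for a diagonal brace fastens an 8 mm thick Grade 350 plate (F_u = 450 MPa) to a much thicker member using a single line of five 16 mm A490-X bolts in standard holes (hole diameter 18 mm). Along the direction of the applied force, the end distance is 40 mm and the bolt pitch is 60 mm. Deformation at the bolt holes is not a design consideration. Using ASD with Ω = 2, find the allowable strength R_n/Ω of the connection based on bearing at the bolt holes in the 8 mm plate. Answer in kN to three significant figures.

Per bolt r_n = 1.5 l_c t F_u ≤ 3.0 d t F_u; upper limit = 3.0 × 16 × 8 × 450 / 1000 = 172.8 kN.
Edge bolt: l_c = 40 − 18/2 = 31 mm → 1.5 × 31 × 8 × 450 / 1000 = 167.4 → r_n = 167.4 kN.
Interior bolts: l_c = 60 − 18 = 42 mm → 1.5 × 42 × 8 × 450 / 1000 = 226.8 → r_n = 172.8 kN.
R_n = 1 × 167.4 + 4 × 172.8 = 858.6 kN.
Allowable strength R_n/Ω = 858.6 / 2 = 429 kN.

429 kN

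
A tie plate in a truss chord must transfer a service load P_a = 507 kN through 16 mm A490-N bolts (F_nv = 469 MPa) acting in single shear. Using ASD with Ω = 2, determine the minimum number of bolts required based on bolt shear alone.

A_b = π·16²/4 = 201.1 mm².
Per-bolt allowable strength R_n/Ω = 469 × 201.1 × 1 / 1000 / 2 = 47.15 kN.
n ≥ 507 / 47.15 = 10.75 → use 11 bolts.

11 bolts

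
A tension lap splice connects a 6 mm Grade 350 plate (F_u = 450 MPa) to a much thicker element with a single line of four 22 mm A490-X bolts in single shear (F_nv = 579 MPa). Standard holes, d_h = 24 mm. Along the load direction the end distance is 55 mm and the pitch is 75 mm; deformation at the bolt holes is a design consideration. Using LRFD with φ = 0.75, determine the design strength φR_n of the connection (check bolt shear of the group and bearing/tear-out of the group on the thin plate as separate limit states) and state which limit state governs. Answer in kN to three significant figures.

425 kN (bearing governs)

Bolt shear: A_b = π·22²/4 = 380.1 mm²; R_n = 579 × 380.1 × 4 × 1 / 1000 = 880.4 kN → 0.75 × 880.4 = 660 kN.
Bearing (1.2 l_c t F_u ≤ 2.4 d t F_u): upper limit = 2.4·22·6·450 / 1000 = 142.6 kN.
  Edge l_c = 55 − 24/2 = 43 → r_n = 139.3 kN; interior l_c = 75 − 24 = 51 → r_n = 142.6 kN.
  R_n,bearing = 1·139.3 + 3·142.6 = 567 kN → 0.75 × 567 = 425 kN.
Bearing governs: 425 kN.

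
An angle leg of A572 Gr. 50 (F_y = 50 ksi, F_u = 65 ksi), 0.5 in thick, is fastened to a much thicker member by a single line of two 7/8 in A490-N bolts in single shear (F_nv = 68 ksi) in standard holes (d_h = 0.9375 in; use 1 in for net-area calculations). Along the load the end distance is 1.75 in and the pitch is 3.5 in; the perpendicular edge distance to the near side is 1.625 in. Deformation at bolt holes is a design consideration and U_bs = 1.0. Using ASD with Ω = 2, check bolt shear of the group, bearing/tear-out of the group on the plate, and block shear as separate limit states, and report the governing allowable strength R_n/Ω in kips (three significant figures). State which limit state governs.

40.9 kips (bolt shear governs)

Bolt shear: A_b = π·0.875²/4 = 0.6013 in²; R_n = 68 × 0.6013 × 2 × 1 = 81.78 kips → 81.78 / 2 = 40.9 kips.
Bearing: edge l_c = 1.281, r_n = 49.97 kips; interior l_c = 2.562, r_n = 68.25 kips; R_n = 49.97 + 1·68.25 = 118.2 kips → 59.1 kips.
Block shear: A_gv = 2.625, A_nv = 1.875, A_nt = 0.5625 in²; R_n = min(0.6F_uA_nv, 0.6F_yA_gv) + U_bs·F_u·A_nt = 109.7 kips → 54.8 kips.
Bolt shear governs: 40.9 kips.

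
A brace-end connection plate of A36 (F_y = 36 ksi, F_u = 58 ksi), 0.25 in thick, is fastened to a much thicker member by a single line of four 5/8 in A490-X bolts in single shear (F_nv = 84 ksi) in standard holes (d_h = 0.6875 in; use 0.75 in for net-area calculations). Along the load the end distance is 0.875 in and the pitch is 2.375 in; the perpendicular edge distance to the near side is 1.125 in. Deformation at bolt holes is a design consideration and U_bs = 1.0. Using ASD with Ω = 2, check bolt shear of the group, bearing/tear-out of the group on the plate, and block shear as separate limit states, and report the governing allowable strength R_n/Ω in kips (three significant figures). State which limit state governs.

Bolt shear: A_b = π·0.625²/4 = 0.3068 in²; R_n = 84 × 0.3068 × 4 × 1 = 103.1 kips → 103.1 / 2 = 51.5 kips.
Bearing: edge l_c = 0.5312, r_n = 9.244 kips; interior l_c = 1.688, r_n = 21.75 kips; R_n = 9.244 + 3·21.75 = 74.49 kips → 37.2 kips.
Block shear: A_gv = 2, A_nv = 1.344, A_nt = 0.1875 in²; R_n = min(0.6F_uA_nv, 0.6F_yA_gv) + U_bs·F_u·A_nt = 54.07 kips → 27 kips.
Block shear governs: 27 kips.

27 kips (block shear governs)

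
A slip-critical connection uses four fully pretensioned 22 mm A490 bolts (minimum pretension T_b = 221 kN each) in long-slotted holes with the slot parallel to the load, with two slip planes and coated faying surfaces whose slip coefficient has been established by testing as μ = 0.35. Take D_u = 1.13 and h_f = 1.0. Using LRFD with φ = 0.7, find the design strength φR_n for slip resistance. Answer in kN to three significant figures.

R_n = μ · D_u · h_f · T_b · n_s · n_b = 0.35 × 1.13 × 1.0 × 221 × 2 × 4 = 699.2 kN.
Design strength φR_n = 0.7 × 699.2 = 489 kN.

489 kN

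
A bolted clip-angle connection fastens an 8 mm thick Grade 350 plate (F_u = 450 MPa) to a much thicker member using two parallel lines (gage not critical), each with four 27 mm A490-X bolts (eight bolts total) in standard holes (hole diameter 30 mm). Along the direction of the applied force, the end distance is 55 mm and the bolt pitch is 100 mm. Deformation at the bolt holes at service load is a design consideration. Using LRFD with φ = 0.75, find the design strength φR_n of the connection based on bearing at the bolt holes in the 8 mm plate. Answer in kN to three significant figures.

Per bolt r_n = 1.2 l_c t F_u ≤ 2.4 d t F_u; upper limit = 2.4 × 27 × 8 × 450 / 1000 = 233.3 kN.
Edge bolt: l_c = 55 − 30/2 = 40 mm → 1.2 × 40 × 8 × 450 / 1000 = 172.8 → r_n = 172.8 kN.
Interior bolts: l_c = 100 − 30 = 70 mm → 1.2 × 70 × 8 × 450 / 1000 = 302.4 → r_n = 233.3 kN.
R_n = 2 × 172.8 + 6 × 233.3 = 1745 kN.
Design strength φR_n = 0.75 × 1745 = 1310 kN.

1310 kN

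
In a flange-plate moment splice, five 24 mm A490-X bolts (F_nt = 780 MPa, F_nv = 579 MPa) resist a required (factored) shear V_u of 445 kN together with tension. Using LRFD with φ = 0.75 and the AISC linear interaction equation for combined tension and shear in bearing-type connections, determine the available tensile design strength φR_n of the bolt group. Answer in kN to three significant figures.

1120 kN

A_b = π·24²/4 = 452.4 mm²; f_rv = 445 × 1000 / (5 × 452.4) = 196.7 MPa.
F'_nt = 1.3 F_nt − (F_nt / φF_nv) f_rv = 1.3·780 − (780/(0.75·579))·196.7 = 660.6 MPa, capped at F_nt → F'_nt = 660.6 MPa.
R_n = F'_nt · A_b · n = 660.6 × 452.4 × 5 / 1000 = 1494 kN.
Design strength φR_n = 0.75 × 1494 = 1120 kN.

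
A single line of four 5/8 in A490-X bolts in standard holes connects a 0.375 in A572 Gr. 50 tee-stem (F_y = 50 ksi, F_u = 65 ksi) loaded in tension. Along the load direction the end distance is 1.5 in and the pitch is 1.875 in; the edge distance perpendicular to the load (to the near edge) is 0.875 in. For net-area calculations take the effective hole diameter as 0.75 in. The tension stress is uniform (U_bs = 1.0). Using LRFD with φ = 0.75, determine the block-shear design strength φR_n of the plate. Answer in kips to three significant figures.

58.5 kips

Shear plane L_v = 1.5 + 3·1.875 = 7.125 in; A_gv = 7.125 × 0.375 = 2.672 in².
A_nv = (7.125 − 3.5·0.75) × 0.375 = 1.688 in².
A_nt = (0.875 − 0.5·0.75) × 0.375 = 0.1875 in².
0.6 F_u A_nv = 65.81 kips; 0.6 F_y A_gv = 80.16 kips → shear rupture governs the shear term.
R_n = 65.81 + 1.0 × 65 × 0.1875 = 78 kips.
Design strength φR_n = 0.75 × 78 = 58.5 kips.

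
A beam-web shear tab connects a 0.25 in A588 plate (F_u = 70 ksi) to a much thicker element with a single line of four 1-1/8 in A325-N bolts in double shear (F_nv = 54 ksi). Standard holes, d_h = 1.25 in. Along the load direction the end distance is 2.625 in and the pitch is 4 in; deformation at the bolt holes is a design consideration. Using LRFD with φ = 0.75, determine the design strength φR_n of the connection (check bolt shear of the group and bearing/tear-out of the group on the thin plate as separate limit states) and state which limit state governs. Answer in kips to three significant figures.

138 kips (bearing governs)

Bolt shear: A_b = π·1.125²/4 = 0.994 in²; R_n = 54 × 0.994 × 4 × 2 = 429.4 kips → 0.75 × 429.4 = 322 kips.
Bearing (1.2 l_c t F_u ≤ 2.4 d t F_u): upper limit = 2.4·1.125·0.25·70 = 47.25 kips.
  Edge l_c = 2.625 − 1.25/2 = 2 → r_n = 42 kips; interior l_c = 4 − 1.25 = 2.75 → r_n = 47.25 kips.
  R_n,bearing = 1·42 + 3·47.25 = 183.7 kips → 0.75 × 183.7 = 138 kips.
Bearing governs: 138 kips.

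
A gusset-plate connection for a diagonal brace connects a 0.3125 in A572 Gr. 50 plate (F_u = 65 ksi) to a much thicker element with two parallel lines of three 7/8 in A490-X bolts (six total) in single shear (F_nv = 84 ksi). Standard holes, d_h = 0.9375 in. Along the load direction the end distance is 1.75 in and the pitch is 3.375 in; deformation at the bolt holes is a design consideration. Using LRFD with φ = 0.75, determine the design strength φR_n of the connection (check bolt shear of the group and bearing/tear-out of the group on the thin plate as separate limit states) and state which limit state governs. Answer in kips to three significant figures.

Bolt shear: A_b = π·0.875²/4 = 0.6013 in²; R_n = 84 × 0.6013 × 6 × 1 = 303.1 kips → 0.75 × 303.1 = 227 kips.
Bearing (1.2 l_c t F_u ≤ 2.4 d t F_u): upper limit = 2.4·0.875·0.3125·65 = 42.66 kips.
  Edge l_c = 1.75 − 0.9375/2 = 1.281 → r_n = 31.23 kips; interior l_c = 3.375 − 0.9375 = 2.438 → r_n = 42.66 kips.
  R_n,bearing = 2·31.23 + 4·42.66 = 233.1 kips → 0.75 × 233.1 = 175 kips.
Bearing governs: 175 kips.

175 kips (bearing governs)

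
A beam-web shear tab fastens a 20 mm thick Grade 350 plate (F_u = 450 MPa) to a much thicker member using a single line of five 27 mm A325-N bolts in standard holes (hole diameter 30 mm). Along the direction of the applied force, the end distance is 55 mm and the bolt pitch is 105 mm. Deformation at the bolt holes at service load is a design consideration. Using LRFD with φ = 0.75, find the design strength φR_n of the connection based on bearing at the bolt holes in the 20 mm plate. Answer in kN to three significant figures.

2070 kN

Per bolt r_n = 1.2 l_c t F_u ≤ 2.4 d t F_u; upper limit = 2.4 × 27 × 20 × 450 / 1000 = 583.2 kN.
Edge bolt: l_c = 55 − 30/2 = 40 mm → 1.2 × 40 × 20 × 450 / 1000 = 432 → r_n = 432 kN.
Interior bolts: l_c = 105 − 30 = 75 mm → 1.2 × 75 × 20 × 450 / 1000 = 810 → r_n = 583.2 kN.
R_n = 1 × 432 + 4 × 583.2 = 2765 kN.
Design strength φR_n = 0.75 × 2765 = 2070 kN.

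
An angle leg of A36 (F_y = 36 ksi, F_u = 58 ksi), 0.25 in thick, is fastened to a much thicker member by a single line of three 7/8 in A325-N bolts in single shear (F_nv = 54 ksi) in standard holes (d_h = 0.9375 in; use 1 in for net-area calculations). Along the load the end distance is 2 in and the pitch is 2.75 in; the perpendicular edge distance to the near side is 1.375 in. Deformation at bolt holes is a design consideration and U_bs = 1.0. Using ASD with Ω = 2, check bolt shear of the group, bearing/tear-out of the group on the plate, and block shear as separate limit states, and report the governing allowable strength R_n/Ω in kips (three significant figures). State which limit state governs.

26.6 kips (block shear governs)

Bolt shear: A_b = π·0.875²/4 = 0.6013 in²; R_n = 54 × 0.6013 × 3 × 1 = 97.41 kips → 97.41 / 2 = 48.7 kips.
Bearing: edge l_c = 1.531, r_n = 26.64 kips; interior l_c = 1.812, r_n = 30.45 kips; R_n = 26.64 + 2·30.45 = 87.54 kips → 43.8 kips.
Block shear: A_gv = 1.875, A_nv = 1.25, A_nt = 0.2188 in²; R_n = min(0.6F_uA_nv, 0.6F_yA_gv) + U_bs·F_u·A_nt = 53.19 kips → 26.6 kips.
Block shear governs: 26.6 kips.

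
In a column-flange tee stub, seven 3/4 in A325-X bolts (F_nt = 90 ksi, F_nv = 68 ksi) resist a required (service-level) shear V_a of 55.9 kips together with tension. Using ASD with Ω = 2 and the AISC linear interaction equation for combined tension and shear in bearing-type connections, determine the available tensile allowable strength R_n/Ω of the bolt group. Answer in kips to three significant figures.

A_b = π·0.75²/4 = 0.4418 in²; f_rv = 55.9 / (7 × 0.4418) = 18.08 ksi.
F'_nt = 1.3 F_nt − (Ω F_nt / F_nv) f_rv = 1.3·90 − (2·90/68)·18.08 = 69.15 ksi, capped at F_nt → F'_nt = 69.15 ksi.
R_n = F'_nt · A_b · n = 69.15 × 0.4418 × 7 = 213.9 kips.
Allowable strength R_n/Ω = 213.9 / 2 = 107 kips.

107 kips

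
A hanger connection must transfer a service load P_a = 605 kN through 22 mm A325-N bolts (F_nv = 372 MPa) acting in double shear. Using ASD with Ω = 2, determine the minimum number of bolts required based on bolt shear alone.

5 bolts

A_b = π·22²/4 = 380.1 mm².
Per-bolt allowable strength R_n/Ω = 372 × 380.1 × 2 / 1000 / 2 = 141.4 kN.
n ≥ 605 / 141.4 = 4.278 → use 5 bolts.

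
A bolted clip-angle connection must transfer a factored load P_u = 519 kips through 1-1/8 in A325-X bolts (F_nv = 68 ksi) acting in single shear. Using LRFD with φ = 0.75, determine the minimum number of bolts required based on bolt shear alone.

11 bolts

A_b = π·1.125²/4 = 0.994 in².
Per-bolt design strength φR_n = 0.75 × 68 × 0.994 × 1 = 50.69 kips.
n ≥ 519 / 50.69 = 10.24 → use 11 bolts.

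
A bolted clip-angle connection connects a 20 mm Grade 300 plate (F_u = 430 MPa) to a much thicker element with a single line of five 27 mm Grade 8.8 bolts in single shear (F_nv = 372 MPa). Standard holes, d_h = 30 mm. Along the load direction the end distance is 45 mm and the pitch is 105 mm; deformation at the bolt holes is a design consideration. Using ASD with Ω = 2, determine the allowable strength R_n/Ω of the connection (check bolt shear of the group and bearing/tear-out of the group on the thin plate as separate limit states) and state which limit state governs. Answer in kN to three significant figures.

532 kN (bolt shear governs)

Bolt shear: A_b = π·27²/4 = 572.6 mm²; R_n = 372 × 572.6 × 5 × 1 / 1000 = 1065 kN → 1065 / 2 = 532 kN.
Bearing (1.2 l_c t F_u ≤ 2.4 d t F_u): upper limit = 2.4·27·20·430 / 1000 = 557.3 kN.
  Edge l_c = 45 − 30/2 = 30 → r_n = 309.6 kN; interior l_c = 105 − 30 = 75 → r_n = 557.3 kN.
  R_n,bearing = 1·309.6 + 4·557.3 = 2539 kN → 2539 / 2 = 1270 kN.
Bolt shear governs: 532 kN.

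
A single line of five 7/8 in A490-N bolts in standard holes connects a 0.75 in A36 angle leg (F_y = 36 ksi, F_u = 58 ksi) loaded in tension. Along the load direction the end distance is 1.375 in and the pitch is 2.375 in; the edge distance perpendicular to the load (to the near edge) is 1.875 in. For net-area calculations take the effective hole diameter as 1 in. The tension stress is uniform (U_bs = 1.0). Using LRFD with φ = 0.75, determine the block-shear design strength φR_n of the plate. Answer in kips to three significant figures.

170 kips

Shear plane L_v = 1.375 + 4·2.375 = 10.88 in; A_gv = 10.88 × 0.75 = 8.156 in².
A_nv = (10.88 − 4.5·1) × 0.75 = 4.781 in².
A_nt = (1.875 − 0.5·1) × 0.75 = 1.031 in².
0.6 F_u A_nv = 166.4 kips; 0.6 F_y A_gv = 176.2 kips → shear rupture governs the shear term.
R_n = 166.4 + 1.0 × 58 × 1.031 = 226.2 kips.
Design strength φR_n = 0.75 × 226.2 = 170 kips.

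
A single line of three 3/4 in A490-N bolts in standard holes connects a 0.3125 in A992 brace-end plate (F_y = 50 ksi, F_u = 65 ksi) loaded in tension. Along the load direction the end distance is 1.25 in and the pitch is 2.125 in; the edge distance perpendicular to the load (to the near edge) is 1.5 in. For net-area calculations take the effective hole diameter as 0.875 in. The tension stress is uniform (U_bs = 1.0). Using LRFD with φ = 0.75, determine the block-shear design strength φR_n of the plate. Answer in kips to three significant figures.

Shear plane L_v = 1.25 + 2·2.125 = 5.5 in; A_gv = 5.5 × 0.3125 = 1.719 in².
A_nv = (5.5 − 2.5·0.875) × 0.3125 = 1.035 in².
A_nt = (1.5 − 0.5·0.875) × 0.3125 = 0.332 in².
0.6 F_u A_nv = 40.37 kips; 0.6 F_y A_gv = 51.56 kips → shear rupture governs the shear term.
R_n = 40.37 + 1.0 × 65 × 0.332 = 61.95 kips.
Design strength φR_n = 0.75 × 61.95 = 46.5 kips.

46.5 kips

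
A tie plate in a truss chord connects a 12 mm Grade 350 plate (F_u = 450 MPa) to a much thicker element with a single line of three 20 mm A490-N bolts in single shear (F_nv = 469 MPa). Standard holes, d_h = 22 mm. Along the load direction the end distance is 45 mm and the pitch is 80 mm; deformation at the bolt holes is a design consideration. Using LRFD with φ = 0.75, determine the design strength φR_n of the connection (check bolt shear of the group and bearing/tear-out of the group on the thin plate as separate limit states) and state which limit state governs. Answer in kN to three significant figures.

332 kN (bolt shear governs)

Bolt shear: A_b = π·20²/4 = 314.2 mm²; R_n = 469 × 314.2 × 3 × 1 / 1000 = 442 kN → 0.75 × 442 = 332 kN.
Bearing (1.2 l_c t F_u ≤ 2.4 d t F_u): upper limit = 2.4·20·12·450 / 1000 = 259.2 kN.
  Edge l_c = 45 − 22/2 = 34 → r_n = 220.3 kN; interior l_c = 80 − 22 = 58 → r_n = 259.2 kN.
  R_n,bearing = 1·220.3 + 2·259.2 = 738.7 kN → 0.75 × 738.7 = 554 kN.
Bolt shear governs: 332 kN.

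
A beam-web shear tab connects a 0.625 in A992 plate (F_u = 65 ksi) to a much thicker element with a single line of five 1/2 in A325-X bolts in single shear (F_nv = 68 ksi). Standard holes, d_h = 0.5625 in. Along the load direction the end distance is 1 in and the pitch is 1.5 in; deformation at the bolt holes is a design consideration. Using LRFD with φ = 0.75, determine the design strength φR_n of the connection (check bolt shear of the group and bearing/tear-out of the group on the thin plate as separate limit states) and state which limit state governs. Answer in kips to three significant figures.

50.1 kips (bolt shear governs)

Bolt shear: A_b = π·0.5²/4 = 0.1963 in²; R_n = 68 × 0.1963 × 5 × 1 = 66.76 kips → 0.75 × 66.76 = 50.1 kips.
Bearing (1.2 l_c t F_u ≤ 2.4 d t F_u): upper limit = 2.4·0.5·0.625·65 = 48.75 kips.
  Edge l_c = 1 − 0.5625/2 = 0.7188 → r_n = 35.04 kips; interior l_c = 1.5 − 0.5625 = 0.9375 → r_n = 45.7 kips.
  R_n,bearing = 1·35.04 + 4·45.7 = 217.9 kips → 0.75 × 217.9 = 163 kips.
Bolt shear governs: 50.1 kips.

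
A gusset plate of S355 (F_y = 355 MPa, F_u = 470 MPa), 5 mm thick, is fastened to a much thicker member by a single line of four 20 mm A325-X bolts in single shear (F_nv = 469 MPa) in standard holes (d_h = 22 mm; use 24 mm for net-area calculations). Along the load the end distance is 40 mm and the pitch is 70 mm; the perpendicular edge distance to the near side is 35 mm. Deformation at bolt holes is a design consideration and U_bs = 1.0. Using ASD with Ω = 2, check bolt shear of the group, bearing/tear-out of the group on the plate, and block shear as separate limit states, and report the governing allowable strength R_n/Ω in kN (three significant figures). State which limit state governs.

Bolt shear: A_b = π·20²/4 = 314.2 mm²; R_n = 469 × 314.2 × 4 × 1 / 1000 = 589.4 kN → 589.4 / 2 = 295 kN.
Bearing: edge l_c = 29, r_n = 81.78 kN; interior l_c = 48, r_n = 112.8 kN; R_n = 81.78 + 3·112.8 = 420.2 kN → 210 kN.
Block shear: A_gv = 1250, A_nv = 830, A_nt = 115 mm²; R_n = min(0.6F_uA_nv, 0.6F_yA_gv) + U_bs·F_u·A_nt = 288.1 kN → 144 kN.
Block shear governs: 144 kN.

144 kN (block shear governs)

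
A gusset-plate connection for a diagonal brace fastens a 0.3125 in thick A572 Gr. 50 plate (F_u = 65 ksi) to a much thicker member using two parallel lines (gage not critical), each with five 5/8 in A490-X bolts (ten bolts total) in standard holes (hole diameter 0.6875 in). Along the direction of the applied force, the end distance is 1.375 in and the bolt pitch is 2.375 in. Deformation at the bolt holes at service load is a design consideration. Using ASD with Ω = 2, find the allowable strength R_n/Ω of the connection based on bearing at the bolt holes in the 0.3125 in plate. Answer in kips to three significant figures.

147 kips

Per bolt r_n = 1.2 l_c t F_u ≤ 2.4 d t F_u; upper limit = 2.4 × 0.625 × 0.3125 × 65 = 30.47 kips.
Edge bolt: l_c = 1.375 − 0.6875/2 = 1.031 in → 1.2 × 1.031 × 0.3125 × 65 = 25.14 → r_n = 25.14 kips.
Interior bolts: l_c = 2.375 − 0.6875 = 1.688 in → 1.2 × 1.688 × 0.3125 × 65 = 41.13 → r_n = 30.47 kips.
R_n = 2 × 25.14 + 8 × 30.47 = 294 kips.
Allowable strength R_n/Ω = 294 / 2 = 147 kips.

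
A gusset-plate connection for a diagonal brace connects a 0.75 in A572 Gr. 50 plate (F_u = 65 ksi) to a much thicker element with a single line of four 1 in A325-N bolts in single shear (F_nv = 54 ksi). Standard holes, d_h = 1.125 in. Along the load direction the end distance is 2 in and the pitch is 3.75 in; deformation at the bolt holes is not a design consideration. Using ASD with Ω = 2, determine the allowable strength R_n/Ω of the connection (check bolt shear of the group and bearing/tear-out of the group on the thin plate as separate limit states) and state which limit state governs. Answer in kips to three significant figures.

84.8 kips (bolt shear governs)

Bolt shear: A_b = π·1²/4 = 0.7854 in²; R_n = 54 × 0.7854 × 4 × 1 = 169.6 kips → 169.6 / 2 = 84.8 kips.
Bearing (1.5 l_c t F_u ≤ 3.0 d t F_u): upper limit = 3.0·1·0.75·65 = 146.2 kips.
  Edge l_c = 2 − 1.125/2 = 1.438 → r_n = 105.1 kips; interior l_c = 3.75 − 1.125 = 2.625 → r_n = 146.2 kips.
  R_n,bearing = 1·105.1 + 3·146.2 = 543.9 kips → 543.9 / 2 = 272 kips.
Bolt shear governs: 84.8 kips.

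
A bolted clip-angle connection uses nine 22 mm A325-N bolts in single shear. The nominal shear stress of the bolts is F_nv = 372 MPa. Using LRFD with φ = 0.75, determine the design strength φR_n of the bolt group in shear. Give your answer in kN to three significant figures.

A_b = π × 22² / 4 = 380.1 mm².
R_n = F_nv · A_b · n · n_s = 372 × 380.1 × 9 × 1 / 1000 = 1273 kN.
Design strength φR_n = 0.75 × 1273 = 955 kN.

955 kN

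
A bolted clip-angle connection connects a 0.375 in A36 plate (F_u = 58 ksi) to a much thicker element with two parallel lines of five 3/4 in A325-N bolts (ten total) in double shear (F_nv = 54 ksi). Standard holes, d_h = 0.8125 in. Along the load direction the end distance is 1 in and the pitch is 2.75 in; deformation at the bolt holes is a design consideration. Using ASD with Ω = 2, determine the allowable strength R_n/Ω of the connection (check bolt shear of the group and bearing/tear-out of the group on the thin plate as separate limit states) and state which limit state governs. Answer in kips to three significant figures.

172 kips (bearing governs)

Bolt shear: A_b = π·0.75²/4 = 0.4418 in²; R_n = 54 × 0.4418 × 10 × 2 = 477.1 kips → 477.1 / 2 = 239 kips.
Bearing (1.2 l_c t F_u ≤ 2.4 d t F_u): upper limit = 2.4·0.75·0.375·58 = 39.15 kips.
  Edge l_c = 1 − 0.8125/2 = 0.5938 → r_n = 15.5 kips; interior l_c = 2.75 − 0.8125 = 1.938 → r_n = 39.15 kips.
  R_n,bearing = 2·15.5 + 8·39.15 = 344.2 kips → 344.2 / 2 = 172 kips.
Bearing governs: 172 kips.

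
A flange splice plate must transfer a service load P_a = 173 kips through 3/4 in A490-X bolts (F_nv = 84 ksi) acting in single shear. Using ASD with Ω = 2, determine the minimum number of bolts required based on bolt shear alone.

10 bolts

A_b = π·0.75²/4 = 0.4418 in².
Per-bolt allowable strength R_n/Ω = 84 × 0.4418 × 1 / 2 = 18.56 kips.
n ≥ 173 / 18.56 = 9.324 → use 10 bolts.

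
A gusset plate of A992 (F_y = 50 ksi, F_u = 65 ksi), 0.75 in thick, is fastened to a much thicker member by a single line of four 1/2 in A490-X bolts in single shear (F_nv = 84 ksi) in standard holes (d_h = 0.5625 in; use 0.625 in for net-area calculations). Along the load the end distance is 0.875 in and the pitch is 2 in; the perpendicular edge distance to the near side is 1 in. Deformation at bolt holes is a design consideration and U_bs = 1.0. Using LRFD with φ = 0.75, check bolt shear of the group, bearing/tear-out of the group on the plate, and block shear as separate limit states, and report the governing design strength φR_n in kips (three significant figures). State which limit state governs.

Bolt shear: A_b = π·0.5²/4 = 0.1963 in²; R_n = 84 × 0.1963 × 4 × 1 = 65.97 kips → 0.75 × 65.97 = 49.5 kips.
Bearing: edge l_c = 0.5938, r_n = 34.73 kips; interior l_c = 1.438, r_n = 58.5 kips; R_n = 34.73 + 3·58.5 = 210.2 kips → 158 kips.
Block shear: A_gv = 5.156, A_nv = 3.516, A_nt = 0.5156 in²; R_n = min(0.6F_uA_nv, 0.6F_yA_gv) + U_bs·F_u·A_nt = 170.6 kips → 128 kips.
Bolt shear governs: 49.5 kips.

49.5 kips (bolt shear governs)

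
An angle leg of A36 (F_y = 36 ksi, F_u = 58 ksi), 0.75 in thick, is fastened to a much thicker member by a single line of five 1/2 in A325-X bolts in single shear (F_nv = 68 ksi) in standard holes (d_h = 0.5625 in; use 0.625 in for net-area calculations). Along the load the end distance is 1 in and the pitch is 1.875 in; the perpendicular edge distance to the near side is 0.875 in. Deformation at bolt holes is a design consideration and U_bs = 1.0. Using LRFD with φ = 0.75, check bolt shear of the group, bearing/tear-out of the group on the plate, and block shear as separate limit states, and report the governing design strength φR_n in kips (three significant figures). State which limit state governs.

Bolt shear: A_b = π·0.5²/4 = 0.1963 in²; R_n = 68 × 0.1963 × 5 × 1 = 66.76 kips → 0.75 × 66.76 = 50.1 kips.
Bearing: edge l_c = 0.7188, r_n = 37.52 kips; interior l_c = 1.312, r_n = 52.2 kips; R_n = 37.52 + 4·52.2 = 246.3 kips → 185 kips.
Block shear: A_gv = 6.375, A_nv = 4.266, A_nt = 0.4219 in²; R_n = min(0.6F_uA_nv, 0.6F_yA_gv) + U_bs·F_u·A_nt = 162.2 kips → 122 kips.
Bolt shear governs: 50.1 kips.

50.1 kips (bolt shear governs)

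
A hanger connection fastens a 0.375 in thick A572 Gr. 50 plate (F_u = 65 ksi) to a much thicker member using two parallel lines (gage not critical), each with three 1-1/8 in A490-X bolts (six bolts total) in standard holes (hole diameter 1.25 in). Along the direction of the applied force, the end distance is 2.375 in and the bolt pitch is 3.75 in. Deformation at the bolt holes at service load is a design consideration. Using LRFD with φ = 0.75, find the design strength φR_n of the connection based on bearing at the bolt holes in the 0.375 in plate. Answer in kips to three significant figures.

274 kips

Per bolt r_n = 1.2 l_c t F_u ≤ 2.4 d t F_u; upper limit = 2.4 × 1.125 × 0.375 × 65 = 65.81 kips.
Edge bolt: l_c = 2.375 − 1.25/2 = 1.75 in → 1.2 × 1.75 × 0.375 × 65 = 51.19 → r_n = 51.19 kips.
Interior bolts: l_c = 3.75 − 1.25 = 2.5 in → 1.2 × 2.5 × 0.375 × 65 = 73.12 → r_n = 65.81 kips.
R_n = 2 × 51.19 + 4 × 65.81 = 365.6 kips.
Design strength φR_n = 0.75 × 365.6 = 274 kips.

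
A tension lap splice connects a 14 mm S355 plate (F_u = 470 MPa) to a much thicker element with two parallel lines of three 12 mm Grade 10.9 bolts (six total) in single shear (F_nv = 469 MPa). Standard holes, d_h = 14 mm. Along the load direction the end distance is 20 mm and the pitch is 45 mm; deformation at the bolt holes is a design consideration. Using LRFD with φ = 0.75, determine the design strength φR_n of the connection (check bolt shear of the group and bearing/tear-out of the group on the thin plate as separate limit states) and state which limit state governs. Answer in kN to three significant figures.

Bolt shear: A_b = π·12²/4 = 113.1 mm²; R_n = 469 × 113.1 × 6 × 1 / 1000 = 318.3 kN → 0.75 × 318.3 = 239 kN.
Bearing (1.2 l_c t F_u ≤ 2.4 d t F_u): upper limit = 2.4·12·14·470 / 1000 = 189.5 kN.
  Edge l_c = 20 − 14/2 = 13 → r_n = 102.6 kN; interior l_c = 45 − 14 = 31 → r_n = 189.5 kN.
  R_n,bearing = 2·102.6 + 4·189.5 = 963.3 kN → 0.75 × 963.3 = 722 kN.
Bolt shear governs: 239 kN.

239 kN (bolt shear governs)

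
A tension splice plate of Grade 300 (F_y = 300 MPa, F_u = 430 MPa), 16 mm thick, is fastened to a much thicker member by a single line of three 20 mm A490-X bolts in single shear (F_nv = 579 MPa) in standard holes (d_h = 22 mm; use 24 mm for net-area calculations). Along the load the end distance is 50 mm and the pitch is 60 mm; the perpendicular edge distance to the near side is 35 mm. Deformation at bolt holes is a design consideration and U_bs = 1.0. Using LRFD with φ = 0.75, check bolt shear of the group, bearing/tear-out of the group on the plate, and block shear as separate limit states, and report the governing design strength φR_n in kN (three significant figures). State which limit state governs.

409 kN (bolt shear governs)

Bolt shear: A_b = π·20²/4 = 314.2 mm²; R_n = 579 × 314.2 × 3 × 1 / 1000 = 545.7 kN → 0.75 × 545.7 = 409 kN.
Bearing: edge l_c = 39, r_n = 322 kN; interior l_c = 38, r_n = 313.7 kN; R_n = 322 + 2·313.7 = 949.4 kN → 712 kN.
Block shear: A_gv = 2720, A_nv = 1760, A_nt = 368 mm²; R_n = min(0.6F_uA_nv, 0.6F_yA_gv) + U_bs·F_u·A_nt = 612.3 kN → 459 kN.
Bolt shear governs: 409 kN.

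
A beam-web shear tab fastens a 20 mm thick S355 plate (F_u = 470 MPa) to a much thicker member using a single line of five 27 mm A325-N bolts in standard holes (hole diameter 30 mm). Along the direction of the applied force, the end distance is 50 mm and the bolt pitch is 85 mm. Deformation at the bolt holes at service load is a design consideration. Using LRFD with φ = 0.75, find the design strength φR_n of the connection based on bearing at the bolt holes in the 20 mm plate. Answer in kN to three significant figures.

Per bolt r_n = 1.2 l_c t F_u ≤ 2.4 d t F_u; upper limit = 2.4 × 27 × 20 × 470 / 1000 = 609.1 kN.
Edge bolt: l_c = 50 − 30/2 = 35 mm → 1.2 × 35 × 20 × 470 / 1000 = 394.8 → r_n = 394.8 kN.
Interior bolts: l_c = 85 − 30 = 55 mm → 1.2 × 55 × 20 × 470 / 1000 = 620.4 → r_n = 609.1 kN.
R_n = 1 × 394.8 + 4 × 609.1 = 2831 kN.
Design strength φR_n = 0.75 × 2831 = 2120 kN.

2120 kN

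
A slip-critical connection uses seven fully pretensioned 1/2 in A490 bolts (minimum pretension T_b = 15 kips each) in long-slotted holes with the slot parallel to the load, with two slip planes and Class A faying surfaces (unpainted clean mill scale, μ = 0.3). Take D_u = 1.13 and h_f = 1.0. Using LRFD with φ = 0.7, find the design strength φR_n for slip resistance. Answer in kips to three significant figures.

49.8 kips

R_n = μ · D_u · h_f · T_b · n_s · n_b = 0.3 × 1.13 × 1.0 × 15 × 2 × 7 = 71.19 kips.
Design strength φR_n = 0.7 × 71.19 = 49.8 kips.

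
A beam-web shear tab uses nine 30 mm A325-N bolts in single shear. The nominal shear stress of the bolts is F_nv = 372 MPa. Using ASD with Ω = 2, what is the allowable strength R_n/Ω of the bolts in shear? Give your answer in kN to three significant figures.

1180 kN

A_b = π × 30² / 4 = 706.9 mm².
R_n = F_nv · A_b · n · n_s = 372 × 706.9 × 9 × 1 / 1000 = 2367 kN.
Allowable strength R_n/Ω = 2367 / 2 = 1180 kN.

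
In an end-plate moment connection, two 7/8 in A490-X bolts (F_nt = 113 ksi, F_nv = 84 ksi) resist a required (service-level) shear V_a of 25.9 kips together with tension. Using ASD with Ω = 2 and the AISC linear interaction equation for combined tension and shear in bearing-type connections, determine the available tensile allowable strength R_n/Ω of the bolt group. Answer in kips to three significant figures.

A_b = π·0.875²/4 = 0.6013 in²; f_rv = 25.9 / (2 × 0.6013) = 21.54 ksi.
F'_nt = 1.3 F_nt − (Ω F_nt / F_nv) f_rv = 1.3·113 − (2·113/84)·21.54 = 88.96 ksi, capped at F_nt → F'_nt = 88.96 ksi.
R_n = F'_nt · A_b · n = 88.96 × 0.6013 × 2 = 107 kips.
Allowable strength R_n/Ω = 107 / 2 = 53.5 kips.

53.5 kips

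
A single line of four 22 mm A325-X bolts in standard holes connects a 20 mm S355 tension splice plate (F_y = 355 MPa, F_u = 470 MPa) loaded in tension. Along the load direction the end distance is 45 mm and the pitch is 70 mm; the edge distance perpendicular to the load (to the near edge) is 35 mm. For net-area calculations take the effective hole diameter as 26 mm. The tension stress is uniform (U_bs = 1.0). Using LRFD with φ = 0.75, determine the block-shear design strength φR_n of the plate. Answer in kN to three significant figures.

849 kN

Shear plane L_v = 45 + 3·70 = 255 mm; A_gv = 255 × 20 = 5100 mm².
A_nv = (255 − 3.5·26) × 20 = 3280 mm².
A_nt = (35 − 0.5·26) × 20 = 440 mm².
0.6 F_u A_nv = 925 kN; 0.6 F_y A_gv = 1086 kN → shear rupture governs the shear term.
R_n = 925 + 1.0 × 470 × 440 / 1000 = 1132 kN.
Design strength φR_n = 0.75 × 1132 = 849 kN.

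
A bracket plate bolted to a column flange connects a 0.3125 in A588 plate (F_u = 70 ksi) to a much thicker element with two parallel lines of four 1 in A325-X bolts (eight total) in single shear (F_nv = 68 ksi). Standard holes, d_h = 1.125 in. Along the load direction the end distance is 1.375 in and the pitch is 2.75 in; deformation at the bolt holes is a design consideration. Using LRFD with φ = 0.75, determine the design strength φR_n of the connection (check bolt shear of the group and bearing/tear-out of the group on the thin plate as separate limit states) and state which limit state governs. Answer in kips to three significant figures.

Bolt shear: A_b = π·1²/4 = 0.7854 in²; R_n = 68 × 0.7854 × 8 × 1 = 427.3 kips → 0.75 × 427.3 = 320 kips.
Bearing (1.2 l_c t F_u ≤ 2.4 d t F_u): upper limit = 2.4·1·0.3125·70 = 52.5 kips.
  Edge l_c = 1.375 − 1.125/2 = 0.8125 → r_n = 21.33 kips; interior l_c = 2.75 − 1.125 = 1.625 → r_n = 42.66 kips.
  R_n,bearing = 2·21.33 + 6·42.66 = 298.6 kips → 0.75 × 298.6 = 224 kips.
Bearing governs: 224 kips.

224 kips (bearing governs)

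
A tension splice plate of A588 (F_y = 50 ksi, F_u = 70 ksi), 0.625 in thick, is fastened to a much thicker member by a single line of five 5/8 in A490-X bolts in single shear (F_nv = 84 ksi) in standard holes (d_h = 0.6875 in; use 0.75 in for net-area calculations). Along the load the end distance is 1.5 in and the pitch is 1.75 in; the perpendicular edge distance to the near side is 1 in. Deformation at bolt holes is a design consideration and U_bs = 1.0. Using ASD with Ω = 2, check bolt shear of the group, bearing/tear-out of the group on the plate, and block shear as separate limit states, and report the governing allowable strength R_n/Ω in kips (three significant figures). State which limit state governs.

Bolt shear: A_b = π·0.625²/4 = 0.3068 in²; R_n = 84 × 0.3068 × 5 × 1 = 128.9 kips → 128.9 / 2 = 64.4 kips.
Bearing: edge l_c = 1.156, r_n = 60.7 kips; interior l_c = 1.062, r_n = 55.78 kips; R_n = 60.7 + 4·55.78 = 283.8 kips → 142 kips.
Block shear: A_gv = 5.312, A_nv = 3.203, A_nt = 0.3906 in²; R_n = min(0.6F_uA_nv, 0.6F_yA_gv) + U_bs·F_u·A_nt = 161.9 kips → 80.9 kips.
Bolt shear governs: 64.4 kips.

64.4 kips (bolt shear governs)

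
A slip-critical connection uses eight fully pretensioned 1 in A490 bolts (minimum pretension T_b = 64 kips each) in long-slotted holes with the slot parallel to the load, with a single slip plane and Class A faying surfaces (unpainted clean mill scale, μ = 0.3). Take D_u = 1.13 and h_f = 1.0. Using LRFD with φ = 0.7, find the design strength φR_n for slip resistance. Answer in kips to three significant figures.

R_n = μ · D_u · h_f · T_b · n_s · n_b = 0.3 × 1.13 × 1.0 × 64 × 1 × 8 = 173.6 kips.
Design strength φR_n = 0.7 × 173.6 = 121 kips.

121 kips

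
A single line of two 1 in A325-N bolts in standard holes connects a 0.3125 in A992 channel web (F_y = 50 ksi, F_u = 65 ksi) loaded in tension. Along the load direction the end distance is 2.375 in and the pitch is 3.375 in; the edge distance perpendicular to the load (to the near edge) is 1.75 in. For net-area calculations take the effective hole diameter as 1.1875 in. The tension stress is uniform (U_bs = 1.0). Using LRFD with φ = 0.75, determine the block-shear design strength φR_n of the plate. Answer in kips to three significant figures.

53.9 kips

Shear plane L_v = 2.375 + 1·3.375 = 5.75 in; A_gv = 5.75 × 0.3125 = 1.797 in².
A_nv = (5.75 − 1.5·1.1875) × 0.3125 = 1.24 in².
A_nt = (1.75 − 0.5·1.1875) × 0.3125 = 0.3613 in².
0.6 F_u A_nv = 48.37 kips; 0.6 F_y A_gv = 53.91 kips → shear rupture governs the shear term.
R_n = 48.37 + 1.0 × 65 × 0.3613 = 71.86 kips.
Design strength φR_n = 0.75 × 71.86 = 53.9 kips.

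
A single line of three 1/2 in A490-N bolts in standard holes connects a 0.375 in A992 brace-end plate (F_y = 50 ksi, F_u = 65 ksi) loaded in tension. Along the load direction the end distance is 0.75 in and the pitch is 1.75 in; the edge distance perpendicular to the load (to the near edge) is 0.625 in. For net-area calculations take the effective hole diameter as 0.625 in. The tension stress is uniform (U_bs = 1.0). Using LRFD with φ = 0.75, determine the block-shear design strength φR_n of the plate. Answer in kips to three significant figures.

Shear plane L_v = 0.75 + 2·1.75 = 4.25 in; A_gv = 4.25 × 0.375 = 1.594 in².
A_nv = (4.25 − 2.5·0.625) × 0.375 = 1.008 in².
A_nt = (0.625 − 0.5·0.625) × 0.375 = 0.1172 in².
0.6 F_u A_nv = 39.3 kips; 0.6 F_y A_gv = 47.81 kips → shear rupture governs the shear term.
R_n = 39.3 + 1.0 × 65 × 0.1172 = 46.92 kips.
Design strength φR_n = 0.75 × 46.92 = 35.2 kips.

35.2 kips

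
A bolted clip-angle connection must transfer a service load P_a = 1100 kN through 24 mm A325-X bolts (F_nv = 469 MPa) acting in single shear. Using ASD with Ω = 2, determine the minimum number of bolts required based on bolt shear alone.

A_b = π·24²/4 = 452.4 mm².
Per-bolt allowable strength R_n/Ω = 469 × 452.4 × 1 / 1000 / 2 = 106.1 kN.
n ≥ 1100 / 106.1 = 10.37 → use 11 bolts.

11 bolts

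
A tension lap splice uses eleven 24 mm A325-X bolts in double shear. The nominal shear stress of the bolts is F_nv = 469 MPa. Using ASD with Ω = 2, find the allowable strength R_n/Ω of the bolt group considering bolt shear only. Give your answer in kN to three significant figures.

2330 kN

A_b = π × 24² / 4 = 452.4 mm².
R_n = F_nv · A_b · n · n_s = 469 × 452.4 × 11 × 2 / 1000 = 4668 kN.
Allowable strength R_n/Ω = 4668 / 2 = 2330 kN.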